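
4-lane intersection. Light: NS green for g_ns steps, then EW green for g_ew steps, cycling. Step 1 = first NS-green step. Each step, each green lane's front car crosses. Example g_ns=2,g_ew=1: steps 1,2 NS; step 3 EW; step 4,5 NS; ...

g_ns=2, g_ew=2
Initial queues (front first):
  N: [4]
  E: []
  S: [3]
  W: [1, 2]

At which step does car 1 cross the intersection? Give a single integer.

Step 1 [NS]: N:car4-GO,E:wait,S:car3-GO,W:wait | queues: N=0 E=0 S=0 W=2
Step 2 [NS]: N:empty,E:wait,S:empty,W:wait | queues: N=0 E=0 S=0 W=2
Step 3 [EW]: N:wait,E:empty,S:wait,W:car1-GO | queues: N=0 E=0 S=0 W=1
Step 4 [EW]: N:wait,E:empty,S:wait,W:car2-GO | queues: N=0 E=0 S=0 W=0
Car 1 crosses at step 3

3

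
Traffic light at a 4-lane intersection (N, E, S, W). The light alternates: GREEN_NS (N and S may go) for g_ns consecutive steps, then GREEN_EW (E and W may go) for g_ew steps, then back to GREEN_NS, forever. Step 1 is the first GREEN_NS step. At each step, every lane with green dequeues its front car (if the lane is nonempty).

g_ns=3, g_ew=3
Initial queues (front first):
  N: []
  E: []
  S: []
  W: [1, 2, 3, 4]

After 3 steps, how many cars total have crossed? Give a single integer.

Answer: 0

Derivation:
Step 1 [NS]: N:empty,E:wait,S:empty,W:wait | queues: N=0 E=0 S=0 W=4
Step 2 [NS]: N:empty,E:wait,S:empty,W:wait | queues: N=0 E=0 S=0 W=4
Step 3 [NS]: N:empty,E:wait,S:empty,W:wait | queues: N=0 E=0 S=0 W=4
Cars crossed by step 3: 0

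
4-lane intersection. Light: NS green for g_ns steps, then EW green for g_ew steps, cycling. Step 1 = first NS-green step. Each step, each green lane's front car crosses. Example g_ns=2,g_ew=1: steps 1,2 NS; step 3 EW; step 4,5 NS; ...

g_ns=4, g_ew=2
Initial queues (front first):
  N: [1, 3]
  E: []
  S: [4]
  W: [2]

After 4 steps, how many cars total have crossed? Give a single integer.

Step 1 [NS]: N:car1-GO,E:wait,S:car4-GO,W:wait | queues: N=1 E=0 S=0 W=1
Step 2 [NS]: N:car3-GO,E:wait,S:empty,W:wait | queues: N=0 E=0 S=0 W=1
Step 3 [NS]: N:empty,E:wait,S:empty,W:wait | queues: N=0 E=0 S=0 W=1
Step 4 [NS]: N:empty,E:wait,S:empty,W:wait | queues: N=0 E=0 S=0 W=1
Cars crossed by step 4: 3

Answer: 3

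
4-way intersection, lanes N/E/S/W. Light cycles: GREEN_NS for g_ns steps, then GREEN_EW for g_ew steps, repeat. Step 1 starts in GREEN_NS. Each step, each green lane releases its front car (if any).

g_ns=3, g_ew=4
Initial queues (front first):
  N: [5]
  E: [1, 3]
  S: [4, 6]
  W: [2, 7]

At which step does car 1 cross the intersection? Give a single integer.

Step 1 [NS]: N:car5-GO,E:wait,S:car4-GO,W:wait | queues: N=0 E=2 S=1 W=2
Step 2 [NS]: N:empty,E:wait,S:car6-GO,W:wait | queues: N=0 E=2 S=0 W=2
Step 3 [NS]: N:empty,E:wait,S:empty,W:wait | queues: N=0 E=2 S=0 W=2
Step 4 [EW]: N:wait,E:car1-GO,S:wait,W:car2-GO | queues: N=0 E=1 S=0 W=1
Step 5 [EW]: N:wait,E:car3-GO,S:wait,W:car7-GO | queues: N=0 E=0 S=0 W=0
Car 1 crosses at step 4

4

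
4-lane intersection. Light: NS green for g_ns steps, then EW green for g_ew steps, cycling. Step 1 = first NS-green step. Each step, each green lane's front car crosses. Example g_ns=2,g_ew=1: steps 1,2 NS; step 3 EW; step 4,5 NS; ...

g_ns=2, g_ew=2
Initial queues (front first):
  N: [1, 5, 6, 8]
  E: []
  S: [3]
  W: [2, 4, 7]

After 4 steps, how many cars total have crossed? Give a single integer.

Answer: 5

Derivation:
Step 1 [NS]: N:car1-GO,E:wait,S:car3-GO,W:wait | queues: N=3 E=0 S=0 W=3
Step 2 [NS]: N:car5-GO,E:wait,S:empty,W:wait | queues: N=2 E=0 S=0 W=3
Step 3 [EW]: N:wait,E:empty,S:wait,W:car2-GO | queues: N=2 E=0 S=0 W=2
Step 4 [EW]: N:wait,E:empty,S:wait,W:car4-GO | queues: N=2 E=0 S=0 W=1
Cars crossed by step 4: 5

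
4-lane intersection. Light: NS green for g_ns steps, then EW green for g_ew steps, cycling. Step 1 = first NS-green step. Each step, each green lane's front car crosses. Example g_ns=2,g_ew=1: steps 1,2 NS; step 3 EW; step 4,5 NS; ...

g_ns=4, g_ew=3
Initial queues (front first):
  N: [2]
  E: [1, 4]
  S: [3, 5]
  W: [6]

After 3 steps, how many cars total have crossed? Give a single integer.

Step 1 [NS]: N:car2-GO,E:wait,S:car3-GO,W:wait | queues: N=0 E=2 S=1 W=1
Step 2 [NS]: N:empty,E:wait,S:car5-GO,W:wait | queues: N=0 E=2 S=0 W=1
Step 3 [NS]: N:empty,E:wait,S:empty,W:wait | queues: N=0 E=2 S=0 W=1
Cars crossed by step 3: 3

Answer: 3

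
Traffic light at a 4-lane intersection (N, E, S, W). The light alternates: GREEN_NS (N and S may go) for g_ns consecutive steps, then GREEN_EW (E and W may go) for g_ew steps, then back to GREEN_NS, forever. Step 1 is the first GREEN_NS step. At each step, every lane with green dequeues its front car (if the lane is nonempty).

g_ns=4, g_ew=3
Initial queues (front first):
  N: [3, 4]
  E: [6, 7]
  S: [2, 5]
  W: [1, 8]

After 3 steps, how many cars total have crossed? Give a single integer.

Step 1 [NS]: N:car3-GO,E:wait,S:car2-GO,W:wait | queues: N=1 E=2 S=1 W=2
Step 2 [NS]: N:car4-GO,E:wait,S:car5-GO,W:wait | queues: N=0 E=2 S=0 W=2
Step 3 [NS]: N:empty,E:wait,S:empty,W:wait | queues: N=0 E=2 S=0 W=2
Cars crossed by step 3: 4

Answer: 4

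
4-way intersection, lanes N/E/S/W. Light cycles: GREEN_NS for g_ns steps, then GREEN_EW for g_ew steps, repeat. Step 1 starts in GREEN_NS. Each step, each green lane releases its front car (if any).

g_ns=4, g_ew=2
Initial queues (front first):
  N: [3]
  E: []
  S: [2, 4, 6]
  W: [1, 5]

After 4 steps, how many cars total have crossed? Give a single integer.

Answer: 4

Derivation:
Step 1 [NS]: N:car3-GO,E:wait,S:car2-GO,W:wait | queues: N=0 E=0 S=2 W=2
Step 2 [NS]: N:empty,E:wait,S:car4-GO,W:wait | queues: N=0 E=0 S=1 W=2
Step 3 [NS]: N:empty,E:wait,S:car6-GO,W:wait | queues: N=0 E=0 S=0 W=2
Step 4 [NS]: N:empty,E:wait,S:empty,W:wait | queues: N=0 E=0 S=0 W=2
Cars crossed by step 4: 4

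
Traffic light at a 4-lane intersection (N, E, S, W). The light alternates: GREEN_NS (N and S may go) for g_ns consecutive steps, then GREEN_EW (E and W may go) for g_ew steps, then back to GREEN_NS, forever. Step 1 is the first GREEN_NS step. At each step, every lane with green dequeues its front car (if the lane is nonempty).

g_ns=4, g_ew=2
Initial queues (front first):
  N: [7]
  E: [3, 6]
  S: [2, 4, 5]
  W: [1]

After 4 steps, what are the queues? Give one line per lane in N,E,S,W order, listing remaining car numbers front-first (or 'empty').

Step 1 [NS]: N:car7-GO,E:wait,S:car2-GO,W:wait | queues: N=0 E=2 S=2 W=1
Step 2 [NS]: N:empty,E:wait,S:car4-GO,W:wait | queues: N=0 E=2 S=1 W=1
Step 3 [NS]: N:empty,E:wait,S:car5-GO,W:wait | queues: N=0 E=2 S=0 W=1
Step 4 [NS]: N:empty,E:wait,S:empty,W:wait | queues: N=0 E=2 S=0 W=1

N: empty
E: 3 6
S: empty
W: 1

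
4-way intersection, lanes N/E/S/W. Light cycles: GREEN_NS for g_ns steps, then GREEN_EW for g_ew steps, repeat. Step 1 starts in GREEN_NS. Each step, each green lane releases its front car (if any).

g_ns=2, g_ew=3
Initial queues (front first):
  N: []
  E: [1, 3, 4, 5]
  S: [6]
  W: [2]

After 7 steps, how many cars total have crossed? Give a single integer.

Step 1 [NS]: N:empty,E:wait,S:car6-GO,W:wait | queues: N=0 E=4 S=0 W=1
Step 2 [NS]: N:empty,E:wait,S:empty,W:wait | queues: N=0 E=4 S=0 W=1
Step 3 [EW]: N:wait,E:car1-GO,S:wait,W:car2-GO | queues: N=0 E=3 S=0 W=0
Step 4 [EW]: N:wait,E:car3-GO,S:wait,W:empty | queues: N=0 E=2 S=0 W=0
Step 5 [EW]: N:wait,E:car4-GO,S:wait,W:empty | queues: N=0 E=1 S=0 W=0
Step 6 [NS]: N:empty,E:wait,S:empty,W:wait | queues: N=0 E=1 S=0 W=0
Step 7 [NS]: N:empty,E:wait,S:empty,W:wait | queues: N=0 E=1 S=0 W=0
Cars crossed by step 7: 5

Answer: 5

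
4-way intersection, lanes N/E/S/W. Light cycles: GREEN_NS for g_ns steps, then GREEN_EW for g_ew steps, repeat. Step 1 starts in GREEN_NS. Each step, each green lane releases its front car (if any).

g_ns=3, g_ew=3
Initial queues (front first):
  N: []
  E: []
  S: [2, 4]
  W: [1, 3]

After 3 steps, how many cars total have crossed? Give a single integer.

Step 1 [NS]: N:empty,E:wait,S:car2-GO,W:wait | queues: N=0 E=0 S=1 W=2
Step 2 [NS]: N:empty,E:wait,S:car4-GO,W:wait | queues: N=0 E=0 S=0 W=2
Step 3 [NS]: N:empty,E:wait,S:empty,W:wait | queues: N=0 E=0 S=0 W=2
Cars crossed by step 3: 2

Answer: 2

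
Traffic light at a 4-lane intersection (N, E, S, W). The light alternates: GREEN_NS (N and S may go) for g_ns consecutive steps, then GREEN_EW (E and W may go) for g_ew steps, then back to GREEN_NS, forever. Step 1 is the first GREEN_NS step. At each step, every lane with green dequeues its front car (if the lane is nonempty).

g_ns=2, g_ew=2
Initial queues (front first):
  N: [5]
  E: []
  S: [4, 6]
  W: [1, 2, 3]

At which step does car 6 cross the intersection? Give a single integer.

Step 1 [NS]: N:car5-GO,E:wait,S:car4-GO,W:wait | queues: N=0 E=0 S=1 W=3
Step 2 [NS]: N:empty,E:wait,S:car6-GO,W:wait | queues: N=0 E=0 S=0 W=3
Step 3 [EW]: N:wait,E:empty,S:wait,W:car1-GO | queues: N=0 E=0 S=0 W=2
Step 4 [EW]: N:wait,E:empty,S:wait,W:car2-GO | queues: N=0 E=0 S=0 W=1
Step 5 [NS]: N:empty,E:wait,S:empty,W:wait | queues: N=0 E=0 S=0 W=1
Step 6 [NS]: N:empty,E:wait,S:empty,W:wait | queues: N=0 E=0 S=0 W=1
Step 7 [EW]: N:wait,E:empty,S:wait,W:car3-GO | queues: N=0 E=0 S=0 W=0
Car 6 crosses at step 2

2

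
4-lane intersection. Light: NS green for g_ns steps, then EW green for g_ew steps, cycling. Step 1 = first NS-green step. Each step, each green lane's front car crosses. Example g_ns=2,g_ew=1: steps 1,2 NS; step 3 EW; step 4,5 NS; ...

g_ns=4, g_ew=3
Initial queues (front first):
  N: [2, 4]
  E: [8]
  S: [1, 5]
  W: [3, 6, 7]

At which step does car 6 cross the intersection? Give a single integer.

Step 1 [NS]: N:car2-GO,E:wait,S:car1-GO,W:wait | queues: N=1 E=1 S=1 W=3
Step 2 [NS]: N:car4-GO,E:wait,S:car5-GO,W:wait | queues: N=0 E=1 S=0 W=3
Step 3 [NS]: N:empty,E:wait,S:empty,W:wait | queues: N=0 E=1 S=0 W=3
Step 4 [NS]: N:empty,E:wait,S:empty,W:wait | queues: N=0 E=1 S=0 W=3
Step 5 [EW]: N:wait,E:car8-GO,S:wait,W:car3-GO | queues: N=0 E=0 S=0 W=2
Step 6 [EW]: N:wait,E:empty,S:wait,W:car6-GO | queues: N=0 E=0 S=0 W=1
Step 7 [EW]: N:wait,E:empty,S:wait,W:car7-GO | queues: N=0 E=0 S=0 W=0
Car 6 crosses at step 6

6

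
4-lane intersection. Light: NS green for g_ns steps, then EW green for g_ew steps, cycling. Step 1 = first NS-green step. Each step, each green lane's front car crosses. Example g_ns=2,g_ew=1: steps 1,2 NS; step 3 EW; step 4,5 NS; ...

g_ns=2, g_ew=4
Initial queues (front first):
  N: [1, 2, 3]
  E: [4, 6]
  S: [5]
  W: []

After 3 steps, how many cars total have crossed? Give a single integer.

Step 1 [NS]: N:car1-GO,E:wait,S:car5-GO,W:wait | queues: N=2 E=2 S=0 W=0
Step 2 [NS]: N:car2-GO,E:wait,S:empty,W:wait | queues: N=1 E=2 S=0 W=0
Step 3 [EW]: N:wait,E:car4-GO,S:wait,W:empty | queues: N=1 E=1 S=0 W=0
Cars crossed by step 3: 4

Answer: 4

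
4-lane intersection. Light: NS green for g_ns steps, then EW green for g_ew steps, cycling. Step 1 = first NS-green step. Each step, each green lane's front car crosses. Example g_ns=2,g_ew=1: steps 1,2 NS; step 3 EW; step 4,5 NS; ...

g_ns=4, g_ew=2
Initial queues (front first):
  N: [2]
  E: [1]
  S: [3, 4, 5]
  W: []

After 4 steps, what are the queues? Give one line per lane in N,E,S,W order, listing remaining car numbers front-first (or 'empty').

Step 1 [NS]: N:car2-GO,E:wait,S:car3-GO,W:wait | queues: N=0 E=1 S=2 W=0
Step 2 [NS]: N:empty,E:wait,S:car4-GO,W:wait | queues: N=0 E=1 S=1 W=0
Step 3 [NS]: N:empty,E:wait,S:car5-GO,W:wait | queues: N=0 E=1 S=0 W=0
Step 4 [NS]: N:empty,E:wait,S:empty,W:wait | queues: N=0 E=1 S=0 W=0

N: empty
E: 1
S: empty
W: empty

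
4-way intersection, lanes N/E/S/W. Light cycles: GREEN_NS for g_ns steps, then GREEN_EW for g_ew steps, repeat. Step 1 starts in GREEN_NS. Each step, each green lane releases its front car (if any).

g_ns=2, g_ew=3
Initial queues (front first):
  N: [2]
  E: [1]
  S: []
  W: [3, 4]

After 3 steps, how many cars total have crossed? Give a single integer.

Answer: 3

Derivation:
Step 1 [NS]: N:car2-GO,E:wait,S:empty,W:wait | queues: N=0 E=1 S=0 W=2
Step 2 [NS]: N:empty,E:wait,S:empty,W:wait | queues: N=0 E=1 S=0 W=2
Step 3 [EW]: N:wait,E:car1-GO,S:wait,W:car3-GO | queues: N=0 E=0 S=0 W=1
Cars crossed by step 3: 3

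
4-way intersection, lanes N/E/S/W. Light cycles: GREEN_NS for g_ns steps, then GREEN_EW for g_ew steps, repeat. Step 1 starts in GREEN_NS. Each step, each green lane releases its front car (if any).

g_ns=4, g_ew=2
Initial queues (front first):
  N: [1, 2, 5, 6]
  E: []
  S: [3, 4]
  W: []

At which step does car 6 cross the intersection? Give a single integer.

Step 1 [NS]: N:car1-GO,E:wait,S:car3-GO,W:wait | queues: N=3 E=0 S=1 W=0
Step 2 [NS]: N:car2-GO,E:wait,S:car4-GO,W:wait | queues: N=2 E=0 S=0 W=0
Step 3 [NS]: N:car5-GO,E:wait,S:empty,W:wait | queues: N=1 E=0 S=0 W=0
Step 4 [NS]: N:car6-GO,E:wait,S:empty,W:wait | queues: N=0 E=0 S=0 W=0
Car 6 crosses at step 4

4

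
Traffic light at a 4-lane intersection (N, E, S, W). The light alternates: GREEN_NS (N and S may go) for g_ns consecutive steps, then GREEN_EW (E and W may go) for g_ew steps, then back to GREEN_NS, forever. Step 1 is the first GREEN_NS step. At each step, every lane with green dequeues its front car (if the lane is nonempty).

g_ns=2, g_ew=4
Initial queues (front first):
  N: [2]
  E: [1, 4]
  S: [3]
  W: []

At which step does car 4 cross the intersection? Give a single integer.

Step 1 [NS]: N:car2-GO,E:wait,S:car3-GO,W:wait | queues: N=0 E=2 S=0 W=0
Step 2 [NS]: N:empty,E:wait,S:empty,W:wait | queues: N=0 E=2 S=0 W=0
Step 3 [EW]: N:wait,E:car1-GO,S:wait,W:empty | queues: N=0 E=1 S=0 W=0
Step 4 [EW]: N:wait,E:car4-GO,S:wait,W:empty | queues: N=0 E=0 S=0 W=0
Car 4 crosses at step 4

4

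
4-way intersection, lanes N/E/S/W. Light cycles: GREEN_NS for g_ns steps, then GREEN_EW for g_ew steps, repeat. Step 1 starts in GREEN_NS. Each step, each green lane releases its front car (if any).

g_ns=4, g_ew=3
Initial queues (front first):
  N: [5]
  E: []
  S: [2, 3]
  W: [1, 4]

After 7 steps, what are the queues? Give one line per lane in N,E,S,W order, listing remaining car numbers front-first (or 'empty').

Step 1 [NS]: N:car5-GO,E:wait,S:car2-GO,W:wait | queues: N=0 E=0 S=1 W=2
Step 2 [NS]: N:empty,E:wait,S:car3-GO,W:wait | queues: N=0 E=0 S=0 W=2
Step 3 [NS]: N:empty,E:wait,S:empty,W:wait | queues: N=0 E=0 S=0 W=2
Step 4 [NS]: N:empty,E:wait,S:empty,W:wait | queues: N=0 E=0 S=0 W=2
Step 5 [EW]: N:wait,E:empty,S:wait,W:car1-GO | queues: N=0 E=0 S=0 W=1
Step 6 [EW]: N:wait,E:empty,S:wait,W:car4-GO | queues: N=0 E=0 S=0 W=0

N: empty
E: empty
S: empty
W: empty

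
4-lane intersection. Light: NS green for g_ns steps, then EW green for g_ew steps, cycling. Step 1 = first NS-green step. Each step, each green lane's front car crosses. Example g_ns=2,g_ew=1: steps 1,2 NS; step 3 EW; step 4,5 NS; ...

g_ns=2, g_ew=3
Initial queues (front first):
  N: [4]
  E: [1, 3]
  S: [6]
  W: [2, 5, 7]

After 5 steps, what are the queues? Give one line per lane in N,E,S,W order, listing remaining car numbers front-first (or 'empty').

Step 1 [NS]: N:car4-GO,E:wait,S:car6-GO,W:wait | queues: N=0 E=2 S=0 W=3
Step 2 [NS]: N:empty,E:wait,S:empty,W:wait | queues: N=0 E=2 S=0 W=3
Step 3 [EW]: N:wait,E:car1-GO,S:wait,W:car2-GO | queues: N=0 E=1 S=0 W=2
Step 4 [EW]: N:wait,E:car3-GO,S:wait,W:car5-GO | queues: N=0 E=0 S=0 W=1
Step 5 [EW]: N:wait,E:empty,S:wait,W:car7-GO | queues: N=0 E=0 S=0 W=0

N: empty
E: empty
S: empty
W: empty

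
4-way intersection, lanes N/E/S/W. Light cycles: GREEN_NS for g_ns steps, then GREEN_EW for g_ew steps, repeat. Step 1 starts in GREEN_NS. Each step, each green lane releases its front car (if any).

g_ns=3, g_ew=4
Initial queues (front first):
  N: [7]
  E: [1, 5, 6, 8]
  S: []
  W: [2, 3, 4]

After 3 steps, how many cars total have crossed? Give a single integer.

Step 1 [NS]: N:car7-GO,E:wait,S:empty,W:wait | queues: N=0 E=4 S=0 W=3
Step 2 [NS]: N:empty,E:wait,S:empty,W:wait | queues: N=0 E=4 S=0 W=3
Step 3 [NS]: N:empty,E:wait,S:empty,W:wait | queues: N=0 E=4 S=0 W=3
Cars crossed by step 3: 1

Answer: 1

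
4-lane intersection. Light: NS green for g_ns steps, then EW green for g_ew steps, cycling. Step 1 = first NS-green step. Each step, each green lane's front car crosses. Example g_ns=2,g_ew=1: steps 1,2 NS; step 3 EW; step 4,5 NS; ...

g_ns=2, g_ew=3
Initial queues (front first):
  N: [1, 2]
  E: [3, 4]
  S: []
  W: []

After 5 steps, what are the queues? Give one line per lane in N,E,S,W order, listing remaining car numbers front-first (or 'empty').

Step 1 [NS]: N:car1-GO,E:wait,S:empty,W:wait | queues: N=1 E=2 S=0 W=0
Step 2 [NS]: N:car2-GO,E:wait,S:empty,W:wait | queues: N=0 E=2 S=0 W=0
Step 3 [EW]: N:wait,E:car3-GO,S:wait,W:empty | queues: N=0 E=1 S=0 W=0
Step 4 [EW]: N:wait,E:car4-GO,S:wait,W:empty | queues: N=0 E=0 S=0 W=0

N: empty
E: empty
S: empty
W: empty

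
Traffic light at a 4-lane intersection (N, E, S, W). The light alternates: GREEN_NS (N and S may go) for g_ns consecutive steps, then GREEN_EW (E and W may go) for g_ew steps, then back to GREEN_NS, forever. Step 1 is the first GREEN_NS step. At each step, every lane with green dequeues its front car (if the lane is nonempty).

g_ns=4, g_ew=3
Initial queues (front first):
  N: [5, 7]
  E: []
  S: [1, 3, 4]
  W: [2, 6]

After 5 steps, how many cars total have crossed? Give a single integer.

Answer: 6

Derivation:
Step 1 [NS]: N:car5-GO,E:wait,S:car1-GO,W:wait | queues: N=1 E=0 S=2 W=2
Step 2 [NS]: N:car7-GO,E:wait,S:car3-GO,W:wait | queues: N=0 E=0 S=1 W=2
Step 3 [NS]: N:empty,E:wait,S:car4-GO,W:wait | queues: N=0 E=0 S=0 W=2
Step 4 [NS]: N:empty,E:wait,S:empty,W:wait | queues: N=0 E=0 S=0 W=2
Step 5 [EW]: N:wait,E:empty,S:wait,W:car2-GO | queues: N=0 E=0 S=0 W=1
Cars crossed by step 5: 6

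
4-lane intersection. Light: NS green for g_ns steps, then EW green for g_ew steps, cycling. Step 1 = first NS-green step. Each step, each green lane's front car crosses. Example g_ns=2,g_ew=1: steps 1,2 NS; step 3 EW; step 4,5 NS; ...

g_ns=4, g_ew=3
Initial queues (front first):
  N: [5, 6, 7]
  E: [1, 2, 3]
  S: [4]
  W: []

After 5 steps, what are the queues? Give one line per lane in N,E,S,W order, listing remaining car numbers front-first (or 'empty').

Step 1 [NS]: N:car5-GO,E:wait,S:car4-GO,W:wait | queues: N=2 E=3 S=0 W=0
Step 2 [NS]: N:car6-GO,E:wait,S:empty,W:wait | queues: N=1 E=3 S=0 W=0
Step 3 [NS]: N:car7-GO,E:wait,S:empty,W:wait | queues: N=0 E=3 S=0 W=0
Step 4 [NS]: N:empty,E:wait,S:empty,W:wait | queues: N=0 E=3 S=0 W=0
Step 5 [EW]: N:wait,E:car1-GO,S:wait,W:empty | queues: N=0 E=2 S=0 W=0

N: empty
E: 2 3
S: empty
W: empty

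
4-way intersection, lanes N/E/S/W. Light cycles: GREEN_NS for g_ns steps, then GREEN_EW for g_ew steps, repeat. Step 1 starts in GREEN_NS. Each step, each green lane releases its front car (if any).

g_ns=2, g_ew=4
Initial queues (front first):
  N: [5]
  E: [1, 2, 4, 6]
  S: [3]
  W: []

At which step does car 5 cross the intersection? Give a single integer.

Step 1 [NS]: N:car5-GO,E:wait,S:car3-GO,W:wait | queues: N=0 E=4 S=0 W=0
Step 2 [NS]: N:empty,E:wait,S:empty,W:wait | queues: N=0 E=4 S=0 W=0
Step 3 [EW]: N:wait,E:car1-GO,S:wait,W:empty | queues: N=0 E=3 S=0 W=0
Step 4 [EW]: N:wait,E:car2-GO,S:wait,W:empty | queues: N=0 E=2 S=0 W=0
Step 5 [EW]: N:wait,E:car4-GO,S:wait,W:empty | queues: N=0 E=1 S=0 W=0
Step 6 [EW]: N:wait,E:car6-GO,S:wait,W:empty | queues: N=0 E=0 S=0 W=0
Car 5 crosses at step 1

1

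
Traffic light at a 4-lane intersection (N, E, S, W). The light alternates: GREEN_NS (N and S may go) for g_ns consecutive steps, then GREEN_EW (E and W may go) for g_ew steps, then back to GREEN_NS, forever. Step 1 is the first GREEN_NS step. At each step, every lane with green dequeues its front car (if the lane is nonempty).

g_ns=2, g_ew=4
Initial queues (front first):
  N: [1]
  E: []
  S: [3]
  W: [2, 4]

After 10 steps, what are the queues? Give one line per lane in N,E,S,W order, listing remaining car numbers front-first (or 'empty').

Step 1 [NS]: N:car1-GO,E:wait,S:car3-GO,W:wait | queues: N=0 E=0 S=0 W=2
Step 2 [NS]: N:empty,E:wait,S:empty,W:wait | queues: N=0 E=0 S=0 W=2
Step 3 [EW]: N:wait,E:empty,S:wait,W:car2-GO | queues: N=0 E=0 S=0 W=1
Step 4 [EW]: N:wait,E:empty,S:wait,W:car4-GO | queues: N=0 E=0 S=0 W=0

N: empty
E: empty
S: empty
W: empty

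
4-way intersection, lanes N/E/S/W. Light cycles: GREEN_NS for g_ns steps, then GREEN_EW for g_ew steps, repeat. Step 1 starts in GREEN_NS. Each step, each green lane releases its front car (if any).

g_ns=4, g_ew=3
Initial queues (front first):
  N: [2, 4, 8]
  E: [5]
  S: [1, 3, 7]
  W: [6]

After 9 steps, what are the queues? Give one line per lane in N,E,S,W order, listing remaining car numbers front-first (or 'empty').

Step 1 [NS]: N:car2-GO,E:wait,S:car1-GO,W:wait | queues: N=2 E=1 S=2 W=1
Step 2 [NS]: N:car4-GO,E:wait,S:car3-GO,W:wait | queues: N=1 E=1 S=1 W=1
Step 3 [NS]: N:car8-GO,E:wait,S:car7-GO,W:wait | queues: N=0 E=1 S=0 W=1
Step 4 [NS]: N:empty,E:wait,S:empty,W:wait | queues: N=0 E=1 S=0 W=1
Step 5 [EW]: N:wait,E:car5-GO,S:wait,W:car6-GO | queues: N=0 E=0 S=0 W=0

N: empty
E: empty
S: empty
W: empty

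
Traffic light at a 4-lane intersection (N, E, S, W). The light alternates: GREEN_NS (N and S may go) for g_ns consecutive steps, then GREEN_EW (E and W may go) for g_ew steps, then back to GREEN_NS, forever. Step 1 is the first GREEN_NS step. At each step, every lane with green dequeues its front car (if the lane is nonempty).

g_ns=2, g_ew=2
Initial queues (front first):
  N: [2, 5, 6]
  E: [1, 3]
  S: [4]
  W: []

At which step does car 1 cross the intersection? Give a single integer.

Step 1 [NS]: N:car2-GO,E:wait,S:car4-GO,W:wait | queues: N=2 E=2 S=0 W=0
Step 2 [NS]: N:car5-GO,E:wait,S:empty,W:wait | queues: N=1 E=2 S=0 W=0
Step 3 [EW]: N:wait,E:car1-GO,S:wait,W:empty | queues: N=1 E=1 S=0 W=0
Step 4 [EW]: N:wait,E:car3-GO,S:wait,W:empty | queues: N=1 E=0 S=0 W=0
Step 5 [NS]: N:car6-GO,E:wait,S:empty,W:wait | queues: N=0 E=0 S=0 W=0
Car 1 crosses at step 3

3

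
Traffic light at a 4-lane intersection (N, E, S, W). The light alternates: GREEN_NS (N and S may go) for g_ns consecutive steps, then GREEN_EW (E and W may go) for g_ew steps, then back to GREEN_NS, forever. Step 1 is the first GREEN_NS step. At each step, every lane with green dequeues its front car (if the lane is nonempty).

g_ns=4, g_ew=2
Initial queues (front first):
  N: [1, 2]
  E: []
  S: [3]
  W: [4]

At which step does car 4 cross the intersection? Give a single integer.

Step 1 [NS]: N:car1-GO,E:wait,S:car3-GO,W:wait | queues: N=1 E=0 S=0 W=1
Step 2 [NS]: N:car2-GO,E:wait,S:empty,W:wait | queues: N=0 E=0 S=0 W=1
Step 3 [NS]: N:empty,E:wait,S:empty,W:wait | queues: N=0 E=0 S=0 W=1
Step 4 [NS]: N:empty,E:wait,S:empty,W:wait | queues: N=0 E=0 S=0 W=1
Step 5 [EW]: N:wait,E:empty,S:wait,W:car4-GO | queues: N=0 E=0 S=0 W=0
Car 4 crosses at step 5

5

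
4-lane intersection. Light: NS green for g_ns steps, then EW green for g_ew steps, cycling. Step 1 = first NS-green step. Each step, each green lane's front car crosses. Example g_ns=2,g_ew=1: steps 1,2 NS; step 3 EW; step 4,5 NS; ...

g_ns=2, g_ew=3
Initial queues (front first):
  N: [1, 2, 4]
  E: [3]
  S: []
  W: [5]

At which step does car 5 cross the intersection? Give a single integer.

Step 1 [NS]: N:car1-GO,E:wait,S:empty,W:wait | queues: N=2 E=1 S=0 W=1
Step 2 [NS]: N:car2-GO,E:wait,S:empty,W:wait | queues: N=1 E=1 S=0 W=1
Step 3 [EW]: N:wait,E:car3-GO,S:wait,W:car5-GO | queues: N=1 E=0 S=0 W=0
Step 4 [EW]: N:wait,E:empty,S:wait,W:empty | queues: N=1 E=0 S=0 W=0
Step 5 [EW]: N:wait,E:empty,S:wait,W:empty | queues: N=1 E=0 S=0 W=0
Step 6 [NS]: N:car4-GO,E:wait,S:empty,W:wait | queues: N=0 E=0 S=0 W=0
Car 5 crosses at step 3

3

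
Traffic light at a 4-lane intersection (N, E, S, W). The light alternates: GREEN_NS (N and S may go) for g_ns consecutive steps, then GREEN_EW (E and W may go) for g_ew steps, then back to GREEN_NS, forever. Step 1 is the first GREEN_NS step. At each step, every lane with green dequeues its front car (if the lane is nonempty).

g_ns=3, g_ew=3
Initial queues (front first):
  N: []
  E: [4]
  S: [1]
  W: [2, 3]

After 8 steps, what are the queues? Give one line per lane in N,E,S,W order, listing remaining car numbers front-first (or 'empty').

Step 1 [NS]: N:empty,E:wait,S:car1-GO,W:wait | queues: N=0 E=1 S=0 W=2
Step 2 [NS]: N:empty,E:wait,S:empty,W:wait | queues: N=0 E=1 S=0 W=2
Step 3 [NS]: N:empty,E:wait,S:empty,W:wait | queues: N=0 E=1 S=0 W=2
Step 4 [EW]: N:wait,E:car4-GO,S:wait,W:car2-GO | queues: N=0 E=0 S=0 W=1
Step 5 [EW]: N:wait,E:empty,S:wait,W:car3-GO | queues: N=0 E=0 S=0 W=0

N: empty
E: empty
S: empty
W: empty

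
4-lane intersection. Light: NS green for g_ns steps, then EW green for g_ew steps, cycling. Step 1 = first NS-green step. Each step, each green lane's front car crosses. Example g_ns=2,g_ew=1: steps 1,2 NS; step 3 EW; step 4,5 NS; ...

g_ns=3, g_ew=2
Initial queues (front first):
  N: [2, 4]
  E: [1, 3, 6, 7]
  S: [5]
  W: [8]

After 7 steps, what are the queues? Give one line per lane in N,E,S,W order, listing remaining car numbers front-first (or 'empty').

Step 1 [NS]: N:car2-GO,E:wait,S:car5-GO,W:wait | queues: N=1 E=4 S=0 W=1
Step 2 [NS]: N:car4-GO,E:wait,S:empty,W:wait | queues: N=0 E=4 S=0 W=1
Step 3 [NS]: N:empty,E:wait,S:empty,W:wait | queues: N=0 E=4 S=0 W=1
Step 4 [EW]: N:wait,E:car1-GO,S:wait,W:car8-GO | queues: N=0 E=3 S=0 W=0
Step 5 [EW]: N:wait,E:car3-GO,S:wait,W:empty | queues: N=0 E=2 S=0 W=0
Step 6 [NS]: N:empty,E:wait,S:empty,W:wait | queues: N=0 E=2 S=0 W=0
Step 7 [NS]: N:empty,E:wait,S:empty,W:wait | queues: N=0 E=2 S=0 W=0

N: empty
E: 6 7
S: empty
W: empty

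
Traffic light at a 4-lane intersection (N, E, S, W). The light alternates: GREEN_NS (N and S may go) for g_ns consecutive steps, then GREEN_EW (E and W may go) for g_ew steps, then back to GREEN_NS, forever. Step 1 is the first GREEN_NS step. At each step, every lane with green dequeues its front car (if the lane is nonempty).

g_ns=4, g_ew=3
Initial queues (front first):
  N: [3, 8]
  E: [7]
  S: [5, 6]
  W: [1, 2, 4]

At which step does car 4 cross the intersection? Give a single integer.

Step 1 [NS]: N:car3-GO,E:wait,S:car5-GO,W:wait | queues: N=1 E=1 S=1 W=3
Step 2 [NS]: N:car8-GO,E:wait,S:car6-GO,W:wait | queues: N=0 E=1 S=0 W=3
Step 3 [NS]: N:empty,E:wait,S:empty,W:wait | queues: N=0 E=1 S=0 W=3
Step 4 [NS]: N:empty,E:wait,S:empty,W:wait | queues: N=0 E=1 S=0 W=3
Step 5 [EW]: N:wait,E:car7-GO,S:wait,W:car1-GO | queues: N=0 E=0 S=0 W=2
Step 6 [EW]: N:wait,E:empty,S:wait,W:car2-GO | queues: N=0 E=0 S=0 W=1
Step 7 [EW]: N:wait,E:empty,S:wait,W:car4-GO | queues: N=0 E=0 S=0 W=0
Car 4 crosses at step 7

7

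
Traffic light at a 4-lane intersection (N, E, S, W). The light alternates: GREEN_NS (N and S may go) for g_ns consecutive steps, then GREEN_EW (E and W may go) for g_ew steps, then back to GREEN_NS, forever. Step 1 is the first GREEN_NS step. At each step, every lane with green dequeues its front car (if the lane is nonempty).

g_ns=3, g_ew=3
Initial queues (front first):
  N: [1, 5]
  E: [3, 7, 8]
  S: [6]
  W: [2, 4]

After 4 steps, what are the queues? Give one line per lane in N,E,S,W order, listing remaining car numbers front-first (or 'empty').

Step 1 [NS]: N:car1-GO,E:wait,S:car6-GO,W:wait | queues: N=1 E=3 S=0 W=2
Step 2 [NS]: N:car5-GO,E:wait,S:empty,W:wait | queues: N=0 E=3 S=0 W=2
Step 3 [NS]: N:empty,E:wait,S:empty,W:wait | queues: N=0 E=3 S=0 W=2
Step 4 [EW]: N:wait,E:car3-GO,S:wait,W:car2-GO | queues: N=0 E=2 S=0 W=1

N: empty
E: 7 8
S: empty
W: 4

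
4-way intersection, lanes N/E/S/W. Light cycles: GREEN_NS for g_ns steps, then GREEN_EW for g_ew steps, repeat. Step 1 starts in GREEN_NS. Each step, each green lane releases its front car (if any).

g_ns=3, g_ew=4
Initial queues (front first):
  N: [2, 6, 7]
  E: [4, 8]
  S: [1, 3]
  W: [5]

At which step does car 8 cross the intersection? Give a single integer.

Step 1 [NS]: N:car2-GO,E:wait,S:car1-GO,W:wait | queues: N=2 E=2 S=1 W=1
Step 2 [NS]: N:car6-GO,E:wait,S:car3-GO,W:wait | queues: N=1 E=2 S=0 W=1
Step 3 [NS]: N:car7-GO,E:wait,S:empty,W:wait | queues: N=0 E=2 S=0 W=1
Step 4 [EW]: N:wait,E:car4-GO,S:wait,W:car5-GO | queues: N=0 E=1 S=0 W=0
Step 5 [EW]: N:wait,E:car8-GO,S:wait,W:empty | queues: N=0 E=0 S=0 W=0
Car 8 crosses at step 5

5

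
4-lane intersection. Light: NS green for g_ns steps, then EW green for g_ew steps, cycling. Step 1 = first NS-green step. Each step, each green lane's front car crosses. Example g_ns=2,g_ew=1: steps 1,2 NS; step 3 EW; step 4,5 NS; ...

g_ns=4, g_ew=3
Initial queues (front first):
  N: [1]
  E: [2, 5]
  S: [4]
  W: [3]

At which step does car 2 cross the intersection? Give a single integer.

Step 1 [NS]: N:car1-GO,E:wait,S:car4-GO,W:wait | queues: N=0 E=2 S=0 W=1
Step 2 [NS]: N:empty,E:wait,S:empty,W:wait | queues: N=0 E=2 S=0 W=1
Step 3 [NS]: N:empty,E:wait,S:empty,W:wait | queues: N=0 E=2 S=0 W=1
Step 4 [NS]: N:empty,E:wait,S:empty,W:wait | queues: N=0 E=2 S=0 W=1
Step 5 [EW]: N:wait,E:car2-GO,S:wait,W:car3-GO | queues: N=0 E=1 S=0 W=0
Step 6 [EW]: N:wait,E:car5-GO,S:wait,W:empty | queues: N=0 E=0 S=0 W=0
Car 2 crosses at step 5

5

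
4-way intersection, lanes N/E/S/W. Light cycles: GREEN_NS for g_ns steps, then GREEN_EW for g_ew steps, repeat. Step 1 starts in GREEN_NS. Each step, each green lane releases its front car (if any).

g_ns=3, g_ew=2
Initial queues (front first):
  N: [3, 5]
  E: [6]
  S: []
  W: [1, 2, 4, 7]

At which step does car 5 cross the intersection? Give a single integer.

Step 1 [NS]: N:car3-GO,E:wait,S:empty,W:wait | queues: N=1 E=1 S=0 W=4
Step 2 [NS]: N:car5-GO,E:wait,S:empty,W:wait | queues: N=0 E=1 S=0 W=4
Step 3 [NS]: N:empty,E:wait,S:empty,W:wait | queues: N=0 E=1 S=0 W=4
Step 4 [EW]: N:wait,E:car6-GO,S:wait,W:car1-GO | queues: N=0 E=0 S=0 W=3
Step 5 [EW]: N:wait,E:empty,S:wait,W:car2-GO | queues: N=0 E=0 S=0 W=2
Step 6 [NS]: N:empty,E:wait,S:empty,W:wait | queues: N=0 E=0 S=0 W=2
Step 7 [NS]: N:empty,E:wait,S:empty,W:wait | queues: N=0 E=0 S=0 W=2
Step 8 [NS]: N:empty,E:wait,S:empty,W:wait | queues: N=0 E=0 S=0 W=2
Step 9 [EW]: N:wait,E:empty,S:wait,W:car4-GO | queues: N=0 E=0 S=0 W=1
Step 10 [EW]: N:wait,E:empty,S:wait,W:car7-GO | queues: N=0 E=0 S=0 W=0
Car 5 crosses at step 2

2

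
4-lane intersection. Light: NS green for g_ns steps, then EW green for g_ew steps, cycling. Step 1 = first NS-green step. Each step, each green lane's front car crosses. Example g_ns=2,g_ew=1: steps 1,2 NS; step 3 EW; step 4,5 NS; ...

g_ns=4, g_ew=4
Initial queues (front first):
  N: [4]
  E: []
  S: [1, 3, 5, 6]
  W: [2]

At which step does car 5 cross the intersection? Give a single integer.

Step 1 [NS]: N:car4-GO,E:wait,S:car1-GO,W:wait | queues: N=0 E=0 S=3 W=1
Step 2 [NS]: N:empty,E:wait,S:car3-GO,W:wait | queues: N=0 E=0 S=2 W=1
Step 3 [NS]: N:empty,E:wait,S:car5-GO,W:wait | queues: N=0 E=0 S=1 W=1
Step 4 [NS]: N:empty,E:wait,S:car6-GO,W:wait | queues: N=0 E=0 S=0 W=1
Step 5 [EW]: N:wait,E:empty,S:wait,W:car2-GO | queues: N=0 E=0 S=0 W=0
Car 5 crosses at step 3

3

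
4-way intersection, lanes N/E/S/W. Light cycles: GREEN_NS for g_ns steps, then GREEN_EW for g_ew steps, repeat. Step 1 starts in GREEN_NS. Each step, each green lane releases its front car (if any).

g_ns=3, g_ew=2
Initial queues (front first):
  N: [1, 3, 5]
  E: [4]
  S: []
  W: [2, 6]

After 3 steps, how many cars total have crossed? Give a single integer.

Step 1 [NS]: N:car1-GO,E:wait,S:empty,W:wait | queues: N=2 E=1 S=0 W=2
Step 2 [NS]: N:car3-GO,E:wait,S:empty,W:wait | queues: N=1 E=1 S=0 W=2
Step 3 [NS]: N:car5-GO,E:wait,S:empty,W:wait | queues: N=0 E=1 S=0 W=2
Cars crossed by step 3: 3

Answer: 3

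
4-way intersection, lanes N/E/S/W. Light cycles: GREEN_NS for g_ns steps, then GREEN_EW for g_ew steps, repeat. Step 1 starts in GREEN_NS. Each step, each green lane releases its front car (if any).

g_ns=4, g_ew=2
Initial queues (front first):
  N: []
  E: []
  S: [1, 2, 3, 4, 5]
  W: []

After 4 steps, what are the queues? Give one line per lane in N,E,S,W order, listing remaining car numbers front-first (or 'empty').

Step 1 [NS]: N:empty,E:wait,S:car1-GO,W:wait | queues: N=0 E=0 S=4 W=0
Step 2 [NS]: N:empty,E:wait,S:car2-GO,W:wait | queues: N=0 E=0 S=3 W=0
Step 3 [NS]: N:empty,E:wait,S:car3-GO,W:wait | queues: N=0 E=0 S=2 W=0
Step 4 [NS]: N:empty,E:wait,S:car4-GO,W:wait | queues: N=0 E=0 S=1 W=0

N: empty
E: empty
S: 5
W: empty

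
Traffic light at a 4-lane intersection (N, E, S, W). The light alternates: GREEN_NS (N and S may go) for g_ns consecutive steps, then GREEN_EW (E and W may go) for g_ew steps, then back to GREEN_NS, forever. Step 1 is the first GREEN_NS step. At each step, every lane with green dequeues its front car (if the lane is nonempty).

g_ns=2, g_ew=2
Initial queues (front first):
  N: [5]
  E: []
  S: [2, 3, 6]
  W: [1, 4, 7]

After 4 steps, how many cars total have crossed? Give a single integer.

Step 1 [NS]: N:car5-GO,E:wait,S:car2-GO,W:wait | queues: N=0 E=0 S=2 W=3
Step 2 [NS]: N:empty,E:wait,S:car3-GO,W:wait | queues: N=0 E=0 S=1 W=3
Step 3 [EW]: N:wait,E:empty,S:wait,W:car1-GO | queues: N=0 E=0 S=1 W=2
Step 4 [EW]: N:wait,E:empty,S:wait,W:car4-GO | queues: N=0 E=0 S=1 W=1
Cars crossed by step 4: 5

Answer: 5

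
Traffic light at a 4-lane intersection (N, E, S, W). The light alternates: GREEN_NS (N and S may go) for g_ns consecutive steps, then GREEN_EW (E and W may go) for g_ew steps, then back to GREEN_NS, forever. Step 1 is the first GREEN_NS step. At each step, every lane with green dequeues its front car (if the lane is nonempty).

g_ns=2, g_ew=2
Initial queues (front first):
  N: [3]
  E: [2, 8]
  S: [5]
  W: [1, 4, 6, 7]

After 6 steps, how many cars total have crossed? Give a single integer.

Answer: 6

Derivation:
Step 1 [NS]: N:car3-GO,E:wait,S:car5-GO,W:wait | queues: N=0 E=2 S=0 W=4
Step 2 [NS]: N:empty,E:wait,S:empty,W:wait | queues: N=0 E=2 S=0 W=4
Step 3 [EW]: N:wait,E:car2-GO,S:wait,W:car1-GO | queues: N=0 E=1 S=0 W=3
Step 4 [EW]: N:wait,E:car8-GO,S:wait,W:car4-GO | queues: N=0 E=0 S=0 W=2
Step 5 [NS]: N:empty,E:wait,S:empty,W:wait | queues: N=0 E=0 S=0 W=2
Step 6 [NS]: N:empty,E:wait,S:empty,W:wait | queues: N=0 E=0 S=0 W=2
Cars crossed by step 6: 6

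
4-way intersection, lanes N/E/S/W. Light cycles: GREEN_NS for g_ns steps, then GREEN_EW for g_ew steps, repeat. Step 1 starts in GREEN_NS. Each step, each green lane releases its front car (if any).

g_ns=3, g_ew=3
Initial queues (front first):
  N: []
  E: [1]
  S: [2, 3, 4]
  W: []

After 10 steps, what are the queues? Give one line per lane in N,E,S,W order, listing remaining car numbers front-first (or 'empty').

Step 1 [NS]: N:empty,E:wait,S:car2-GO,W:wait | queues: N=0 E=1 S=2 W=0
Step 2 [NS]: N:empty,E:wait,S:car3-GO,W:wait | queues: N=0 E=1 S=1 W=0
Step 3 [NS]: N:empty,E:wait,S:car4-GO,W:wait | queues: N=0 E=1 S=0 W=0
Step 4 [EW]: N:wait,E:car1-GO,S:wait,W:empty | queues: N=0 E=0 S=0 W=0

N: empty
E: empty
S: empty
W: empty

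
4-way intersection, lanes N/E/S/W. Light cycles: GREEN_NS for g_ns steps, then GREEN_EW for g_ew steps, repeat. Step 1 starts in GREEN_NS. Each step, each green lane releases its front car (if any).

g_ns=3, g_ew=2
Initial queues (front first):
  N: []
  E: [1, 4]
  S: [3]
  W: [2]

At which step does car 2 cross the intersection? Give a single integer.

Step 1 [NS]: N:empty,E:wait,S:car3-GO,W:wait | queues: N=0 E=2 S=0 W=1
Step 2 [NS]: N:empty,E:wait,S:empty,W:wait | queues: N=0 E=2 S=0 W=1
Step 3 [NS]: N:empty,E:wait,S:empty,W:wait | queues: N=0 E=2 S=0 W=1
Step 4 [EW]: N:wait,E:car1-GO,S:wait,W:car2-GO | queues: N=0 E=1 S=0 W=0
Step 5 [EW]: N:wait,E:car4-GO,S:wait,W:empty | queues: N=0 E=0 S=0 W=0
Car 2 crosses at step 4

4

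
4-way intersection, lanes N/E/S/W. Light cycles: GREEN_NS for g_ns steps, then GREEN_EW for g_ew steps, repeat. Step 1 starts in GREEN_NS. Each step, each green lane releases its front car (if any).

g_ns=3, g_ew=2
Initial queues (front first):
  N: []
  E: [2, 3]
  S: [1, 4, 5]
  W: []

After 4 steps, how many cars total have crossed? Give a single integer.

Step 1 [NS]: N:empty,E:wait,S:car1-GO,W:wait | queues: N=0 E=2 S=2 W=0
Step 2 [NS]: N:empty,E:wait,S:car4-GO,W:wait | queues: N=0 E=2 S=1 W=0
Step 3 [NS]: N:empty,E:wait,S:car5-GO,W:wait | queues: N=0 E=2 S=0 W=0
Step 4 [EW]: N:wait,E:car2-GO,S:wait,W:empty | queues: N=0 E=1 S=0 W=0
Cars crossed by step 4: 4

Answer: 4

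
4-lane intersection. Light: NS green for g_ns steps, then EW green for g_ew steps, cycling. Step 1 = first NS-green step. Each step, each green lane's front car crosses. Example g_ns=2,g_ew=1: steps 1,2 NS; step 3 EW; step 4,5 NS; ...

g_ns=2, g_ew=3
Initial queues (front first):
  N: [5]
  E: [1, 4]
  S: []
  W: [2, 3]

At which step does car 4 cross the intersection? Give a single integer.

Step 1 [NS]: N:car5-GO,E:wait,S:empty,W:wait | queues: N=0 E=2 S=0 W=2
Step 2 [NS]: N:empty,E:wait,S:empty,W:wait | queues: N=0 E=2 S=0 W=2
Step 3 [EW]: N:wait,E:car1-GO,S:wait,W:car2-GO | queues: N=0 E=1 S=0 W=1
Step 4 [EW]: N:wait,E:car4-GO,S:wait,W:car3-GO | queues: N=0 E=0 S=0 W=0
Car 4 crosses at step 4

4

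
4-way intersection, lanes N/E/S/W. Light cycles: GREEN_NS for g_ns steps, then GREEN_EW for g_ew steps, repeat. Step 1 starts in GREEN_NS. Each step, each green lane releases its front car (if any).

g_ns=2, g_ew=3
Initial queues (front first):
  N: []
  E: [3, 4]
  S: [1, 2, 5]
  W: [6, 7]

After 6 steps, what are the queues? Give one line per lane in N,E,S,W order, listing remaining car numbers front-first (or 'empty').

Step 1 [NS]: N:empty,E:wait,S:car1-GO,W:wait | queues: N=0 E=2 S=2 W=2
Step 2 [NS]: N:empty,E:wait,S:car2-GO,W:wait | queues: N=0 E=2 S=1 W=2
Step 3 [EW]: N:wait,E:car3-GO,S:wait,W:car6-GO | queues: N=0 E=1 S=1 W=1
Step 4 [EW]: N:wait,E:car4-GO,S:wait,W:car7-GO | queues: N=0 E=0 S=1 W=0
Step 5 [EW]: N:wait,E:empty,S:wait,W:empty | queues: N=0 E=0 S=1 W=0
Step 6 [NS]: N:empty,E:wait,S:car5-GO,W:wait | queues: N=0 E=0 S=0 W=0

N: empty
E: empty
S: empty
W: empty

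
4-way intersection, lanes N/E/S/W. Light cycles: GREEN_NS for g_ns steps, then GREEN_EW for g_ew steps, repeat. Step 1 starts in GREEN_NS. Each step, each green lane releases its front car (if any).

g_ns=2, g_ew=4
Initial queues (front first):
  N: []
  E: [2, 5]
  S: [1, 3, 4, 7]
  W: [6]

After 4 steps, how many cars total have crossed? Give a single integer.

Answer: 5

Derivation:
Step 1 [NS]: N:empty,E:wait,S:car1-GO,W:wait | queues: N=0 E=2 S=3 W=1
Step 2 [NS]: N:empty,E:wait,S:car3-GO,W:wait | queues: N=0 E=2 S=2 W=1
Step 3 [EW]: N:wait,E:car2-GO,S:wait,W:car6-GO | queues: N=0 E=1 S=2 W=0
Step 4 [EW]: N:wait,E:car5-GO,S:wait,W:empty | queues: N=0 E=0 S=2 W=0
Cars crossed by step 4: 5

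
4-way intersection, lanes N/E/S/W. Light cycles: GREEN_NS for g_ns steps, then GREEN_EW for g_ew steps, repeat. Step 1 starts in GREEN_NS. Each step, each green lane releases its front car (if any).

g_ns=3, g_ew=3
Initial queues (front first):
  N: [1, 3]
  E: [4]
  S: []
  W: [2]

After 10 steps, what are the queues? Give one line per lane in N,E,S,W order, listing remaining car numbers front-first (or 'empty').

Step 1 [NS]: N:car1-GO,E:wait,S:empty,W:wait | queues: N=1 E=1 S=0 W=1
Step 2 [NS]: N:car3-GO,E:wait,S:empty,W:wait | queues: N=0 E=1 S=0 W=1
Step 3 [NS]: N:empty,E:wait,S:empty,W:wait | queues: N=0 E=1 S=0 W=1
Step 4 [EW]: N:wait,E:car4-GO,S:wait,W:car2-GO | queues: N=0 E=0 S=0 W=0

N: empty
E: empty
S: empty
W: empty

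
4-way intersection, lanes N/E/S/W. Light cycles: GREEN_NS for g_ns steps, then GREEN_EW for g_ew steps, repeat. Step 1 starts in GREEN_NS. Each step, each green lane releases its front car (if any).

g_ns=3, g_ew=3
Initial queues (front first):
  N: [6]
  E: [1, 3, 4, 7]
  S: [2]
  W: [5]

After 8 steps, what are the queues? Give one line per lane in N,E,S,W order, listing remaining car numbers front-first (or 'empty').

Step 1 [NS]: N:car6-GO,E:wait,S:car2-GO,W:wait | queues: N=0 E=4 S=0 W=1
Step 2 [NS]: N:empty,E:wait,S:empty,W:wait | queues: N=0 E=4 S=0 W=1
Step 3 [NS]: N:empty,E:wait,S:empty,W:wait | queues: N=0 E=4 S=0 W=1
Step 4 [EW]: N:wait,E:car1-GO,S:wait,W:car5-GO | queues: N=0 E=3 S=0 W=0
Step 5 [EW]: N:wait,E:car3-GO,S:wait,W:empty | queues: N=0 E=2 S=0 W=0
Step 6 [EW]: N:wait,E:car4-GO,S:wait,W:empty | queues: N=0 E=1 S=0 W=0
Step 7 [NS]: N:empty,E:wait,S:empty,W:wait | queues: N=0 E=1 S=0 W=0
Step 8 [NS]: N:empty,E:wait,S:empty,W:wait | queues: N=0 E=1 S=0 W=0

N: empty
E: 7
S: empty
W: empty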